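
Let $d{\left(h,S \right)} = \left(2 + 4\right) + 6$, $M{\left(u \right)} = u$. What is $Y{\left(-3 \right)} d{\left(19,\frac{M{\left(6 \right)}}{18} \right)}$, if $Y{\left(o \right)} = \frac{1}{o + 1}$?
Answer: $-6$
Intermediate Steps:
$Y{\left(o \right)} = \frac{1}{1 + o}$
$d{\left(h,S \right)} = 12$ ($d{\left(h,S \right)} = 6 + 6 = 12$)
$Y{\left(-3 \right)} d{\left(19,\frac{M{\left(6 \right)}}{18} \right)} = \frac{1}{1 - 3} \cdot 12 = \frac{1}{-2} \cdot 12 = \left(- \frac{1}{2}\right) 12 = -6$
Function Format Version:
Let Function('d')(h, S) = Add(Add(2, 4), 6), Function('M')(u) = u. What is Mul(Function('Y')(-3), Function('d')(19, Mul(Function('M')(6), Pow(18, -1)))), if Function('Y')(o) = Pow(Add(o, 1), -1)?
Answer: -6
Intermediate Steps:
Function('Y')(o) = Pow(Add(1, o), -1)
Function('d')(h, S) = 12 (Function('d')(h, S) = Add(6, 6) = 12)
Mul(Function('Y')(-3), Function('d')(19, Mul(Function('M')(6), Pow(18, -1)))) = Mul(Pow(Add(1, -3), -1), 12) = Mul(Pow(-2, -1), 12) = Mul(Rational(-1, 2), 12) = -6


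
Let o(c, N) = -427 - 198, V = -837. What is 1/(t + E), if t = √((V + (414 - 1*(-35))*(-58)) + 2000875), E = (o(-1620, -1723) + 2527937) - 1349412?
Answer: 294475/346861609001 - √493499/693723218002 ≈ 8.4796e-7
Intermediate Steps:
o(c, N) = -625
E = 1177900 (E = (-625 + 2527937) - 1349412 = 2527312 - 1349412 = 1177900)
t = 2*√493499 (t = √((-837 + (414 - 1*(-35))*(-58)) + 2000875) = √((-837 + (414 + 35)*(-58)) + 2000875) = √((-837 + 449*(-58)) + 2000875) = √((-837 - 26042) + 2000875) = √(-26879 + 2000875) = √1973996 = 2*√493499 ≈ 1405.0)
1/(t + E) = 1/(2*√493499 + 1177900) = 1/(1177900 + 2*√493499)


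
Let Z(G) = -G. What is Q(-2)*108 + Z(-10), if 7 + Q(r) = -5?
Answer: -1286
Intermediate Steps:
Q(r) = -12 (Q(r) = -7 - 5 = -12)
Q(-2)*108 + Z(-10) = -12*108 - 1*(-10) = -1296 + 10 = -1286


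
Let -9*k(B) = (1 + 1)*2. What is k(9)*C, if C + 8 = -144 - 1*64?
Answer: 96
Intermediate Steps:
k(B) = -4/9 (k(B) = -(1 + 1)*2/9 = -2*2/9 = -⅑*4 = -4/9)
C = -216 (C = -8 + (-144 - 1*64) = -8 + (-144 - 64) = -8 - 208 = -216)
k(9)*C = -4/9*(-216) = 96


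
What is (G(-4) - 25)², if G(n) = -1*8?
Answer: 1089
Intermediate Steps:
G(n) = -8
(G(-4) - 25)² = (-8 - 25)² = (-33)² = 1089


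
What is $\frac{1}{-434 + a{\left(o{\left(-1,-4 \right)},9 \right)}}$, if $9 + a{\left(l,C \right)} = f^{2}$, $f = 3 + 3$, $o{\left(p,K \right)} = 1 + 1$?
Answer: $- \frac{1}{407} \approx -0.002457$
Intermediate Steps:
$o{\left(p,K \right)} = 2$
$f = 6$
$a{\left(l,C \right)} = 27$ ($a{\left(l,C \right)} = -9 + 6^{2} = -9 + 36 = 27$)
$\frac{1}{-434 + a{\left(o{\left(-1,-4 \right)},9 \right)}} = \frac{1}{-434 + 27} = \frac{1}{-407} = - \frac{1}{407}$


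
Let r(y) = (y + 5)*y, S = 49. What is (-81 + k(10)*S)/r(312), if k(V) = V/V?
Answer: -4/12363 ≈ -0.00032355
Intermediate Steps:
k(V) = 1
r(y) = y*(5 + y) (r(y) = (5 + y)*y = y*(5 + y))
(-81 + k(10)*S)/r(312) = (-81 + 1*49)/((312*(5 + 312))) = (-81 + 49)/((312*317)) = -32/98904 = -32*1/98904 = -4/12363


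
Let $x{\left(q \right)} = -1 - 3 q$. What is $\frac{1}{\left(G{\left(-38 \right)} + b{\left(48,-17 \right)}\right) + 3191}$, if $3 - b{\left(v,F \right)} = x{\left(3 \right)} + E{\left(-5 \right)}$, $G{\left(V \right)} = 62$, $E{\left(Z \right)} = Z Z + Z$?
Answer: $\frac{1}{3246} \approx 0.00030807$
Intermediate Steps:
$E{\left(Z \right)} = Z + Z^{2}$ ($E{\left(Z \right)} = Z^{2} + Z = Z + Z^{2}$)
$b{\left(v,F \right)} = -7$ ($b{\left(v,F \right)} = 3 - \left(\left(-1 - 9\right) - 5 \left(1 - 5\right)\right) = 3 - \left(\left(-1 - 9\right) - -20\right) = 3 - \left(-10 + 20\right) = 3 - 10 = -7$)
$\frac{1}{\left(G{\left(-38 \right)} + b{\left(48,-17 \right)}\right) + 3191} = \frac{1}{\left(62 - 7\right) + 3191} = \frac{1}{55 + 3191} = \frac{1}{3246}$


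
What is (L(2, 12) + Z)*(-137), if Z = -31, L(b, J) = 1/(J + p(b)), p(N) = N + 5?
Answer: 80556/19 ≈ 4239.8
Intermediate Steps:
p(N) = 5 + N
L(b, J) = 1/(5 + J + b) (L(b, J) = 1/(J + (5 + b)) = 1/(5 + J + b))
(L(2, 12) + Z)*(-137) = (1/(5 + 12 + 2) - 31)*(-137) = (1/19 - 31)*(-137) = -588/19*(-137) = 80556/19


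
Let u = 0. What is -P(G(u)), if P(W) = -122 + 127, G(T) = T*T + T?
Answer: -5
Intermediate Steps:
G(T) = T + T² (G(T) = T² + T = T + T²)
P(W) = 5
-P(G(u)) = -1*5 = -5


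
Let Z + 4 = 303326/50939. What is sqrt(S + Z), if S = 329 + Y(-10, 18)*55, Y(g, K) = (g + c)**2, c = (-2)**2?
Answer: sqrt(5996422990019)/50939 ≈ 48.072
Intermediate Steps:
c = 4
Z = 99570/50939 (Z = -4 + 303326/50939 = 99570/50939 ≈ 1.9547)
Y(g, K) = (4 + g)**2 (Y(g, K) = (g + 4)**2 = (4 + g)**2)
S = 2309 (S = 329 + (4 - 10)**2*55 = 329 + (-6)**2*55 = 329 + 36*55 = 329 + 1980 = 2309)
sqrt(S + Z) = sqrt(2309 + 99570/50939) = sqrt(117717721/50939) = sqrt(5996422990019)/50939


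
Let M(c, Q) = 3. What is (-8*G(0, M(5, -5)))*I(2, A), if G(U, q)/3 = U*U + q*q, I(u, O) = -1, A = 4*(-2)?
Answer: 216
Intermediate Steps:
A = -8
G(U, q) = 3*U**2 + 3*q**2 (G(U, q) = 3*(U*U + q*q) = 3*(U**2 + q**2) = 3*U**2 + 3*q**2)
(-8*G(0, M(5, -5)))*I(2, A) = -8*(3*0**2 + 3*3**2)*(-1) = -8*(3*0 + 3*9)*(-1) = -8*(0 + 27)*(-1) = -8*27*(-1) = -216*(-1) = 216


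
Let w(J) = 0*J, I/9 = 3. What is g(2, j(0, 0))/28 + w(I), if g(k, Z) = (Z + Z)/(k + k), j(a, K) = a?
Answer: 0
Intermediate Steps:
I = 27 (I = 9*3 = 27)
g(k, Z) = Z/k (g(k, Z) = (2*Z)/((2*k)) = (2*Z)*(1/(2*k)) = Z/k)
w(J) = 0
g(2, j(0, 0))/28 + w(I) = (0/2)/28 + 0 = (0*(½))/28 + 0 = (1/28)*0 + 0 = 0 + 0 = 0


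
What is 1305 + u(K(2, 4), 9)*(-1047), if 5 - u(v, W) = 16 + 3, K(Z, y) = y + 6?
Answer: 15963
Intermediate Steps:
K(Z, y) = 6 + y
u(v, W) = -14 (u(v, W) = 5 - (16 + 3) = 5 - 1*19 = 5 - 19 = -14)
1305 + u(K(2, 4), 9)*(-1047) = 1305 - 14*(-1047) = 1305 + 14658 = 15963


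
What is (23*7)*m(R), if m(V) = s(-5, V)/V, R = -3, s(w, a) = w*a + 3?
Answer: -966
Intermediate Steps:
s(w, a) = 3 + a*w (s(w, a) = a*w + 3 = 3 + a*w)
m(V) = (3 - 5*V)/V (m(V) = (3 + V*(-5))/V = (3 - 5*V)/V)
(23*7)*m(R) = (23*7)*(-5 + 3/(-3)) = 161*(-5 + 3*(-⅓)) = 161*(-5 - 1) = 161*(-6) = -966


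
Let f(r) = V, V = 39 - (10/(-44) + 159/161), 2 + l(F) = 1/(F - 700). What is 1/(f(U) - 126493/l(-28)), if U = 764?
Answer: 5160694/326369157333 ≈ 1.5812e-5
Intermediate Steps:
l(F) = -2 + 1/(-700 + F) (l(F) = -2 + 1/(F - 700) = -2 + 1/(-700 + F))
V = 135445/3542 (V = 39 - (10*(-1/44) + 159*(1/161)) = 39 - (-5/22 + 159/161) = 39 - 1*2693/3542 = 39 - 2693/3542 = 135445/3542 ≈ 38.240)
f(r) = 135445/3542
1/(f(U) - 126493/l(-28)) = 1/(135445/3542 - 126493*(-700 - 28)/(1401 - 2*(-28))) = 1/(135445/3542 - 126493*(-728/(1401 + 56))) = 1/(135445/3542 - 126493/((-1/728*1457))) = 1/(135445/3542 - 126493/(-1457/728)) = 1/(135445/3542 - 126493*(-728/1457)) = 1/(135445/3542 + 92086904/1457) = 1/(326369157333/5160694) = 5160694/326369157333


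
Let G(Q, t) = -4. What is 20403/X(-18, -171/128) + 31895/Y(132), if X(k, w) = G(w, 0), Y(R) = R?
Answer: -160351/33 ≈ -4859.1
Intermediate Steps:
X(k, w) = -4
20403/X(-18, -171/128) + 31895/Y(132) = 20403/(-4) + 31895/132 = 20403*(-1/4) + 31895*(1/132) = -20403/4 + 31895/132 = -160351/33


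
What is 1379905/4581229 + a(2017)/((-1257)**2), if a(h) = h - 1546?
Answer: 727491758068/2412855433407 ≈ 0.30151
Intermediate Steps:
a(h) = -1546 + h
1379905/4581229 + a(2017)/((-1257)**2) = 1379905/4581229 + (-1546 + 2017)/((-1257)**2) = 1379905*(1/4581229) + 471/1580049 = 1379905/4581229 + 471*(1/1580049) = 1379905/4581229 + 157/526683 = 727491758068/2412855433407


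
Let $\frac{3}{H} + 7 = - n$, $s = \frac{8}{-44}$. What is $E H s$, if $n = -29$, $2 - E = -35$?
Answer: $- \frac{111}{121} \approx -0.91736$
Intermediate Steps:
$E = 37$ ($E = 2 - -35 = 2 + 35 = 37$)
$s = - \frac{2}{11}$ ($s = 8 \left(- \frac{1}{44}\right) = - \frac{2}{11} \approx -0.18182$)
$H = \frac{3}{22}$ ($H = \frac{3}{-7 - -29} = \frac{3}{-7 + 29} = \frac{3}{22} \approx 0.13636$)
$E H s = 37 \cdot \frac{3}{22} \left(- \frac{2}{11}\right) = \frac{111}{22} \left(- \frac{2}{11}\right) = - \frac{111}{121}$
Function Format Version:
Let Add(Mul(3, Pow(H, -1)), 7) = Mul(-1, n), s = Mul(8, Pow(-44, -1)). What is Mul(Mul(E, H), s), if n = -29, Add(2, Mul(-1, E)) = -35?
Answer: Rational(-111, 121) ≈ -0.91736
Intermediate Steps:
E = 37 (E = Add(2, Mul(-1, -35)) = Add(2, 35) = 37)
s = Rational(-2, 11) (s = Mul(8, Rational(-1, 44)) = Rational(-2, 11) ≈ -0.18182)
H = Rational(3, 22) (H = Mul(3, Pow(Add(-7, Mul(-1, -29)), -1)) = Mul(3, Pow(Add(-7, 29), -1)) = Mul(3, Pow(22, -1)) = Mul(3, Rational(1, 22)) = Rational(3, 22) ≈ 0.13636)
Mul(Mul(E, H), s) = Mul(Mul(37, Rational(3, 22)), Rational(-2, 11)) = Mul(Rational(111, 22), Rational(-2, 11)) = Rational(-111, 121)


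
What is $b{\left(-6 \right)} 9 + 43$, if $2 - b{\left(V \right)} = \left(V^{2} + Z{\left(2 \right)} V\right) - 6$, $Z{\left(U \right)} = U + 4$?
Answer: $115$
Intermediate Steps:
$Z{\left(U \right)} = 4 + U$
$b{\left(V \right)} = 8 - V^{2} - 6 V$ ($b{\left(V \right)} = 2 - \left(\left(V^{2} + \left(4 + 2\right) V\right) - 6\right) = 2 - \left(\left(V^{2} + 6 V\right) - 6\right) = 2 - \left(-6 + V^{2} + 6 V\right) = 8 - V^{2} - 6 V$)
$b{\left(-6 \right)} 9 + 43 = \left(8 - \left(-6\right)^{2} - -36\right) 9 + 43 = \left(8 - 36 + 36\right) 9 + 43 = 8 \cdot 9 + 43 = 72 + 43 = 115$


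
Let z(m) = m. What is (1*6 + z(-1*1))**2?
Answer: 25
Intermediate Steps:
(1*6 + z(-1*1))**2 = (1*6 - 1*1)**2 = (6 - 1)**2 = 5**2 = 25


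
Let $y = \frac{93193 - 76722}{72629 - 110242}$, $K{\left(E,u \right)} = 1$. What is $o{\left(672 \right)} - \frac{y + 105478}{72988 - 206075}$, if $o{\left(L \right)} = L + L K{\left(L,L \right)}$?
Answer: $\frac{6731764316407}{5005801331} \approx 1344.8$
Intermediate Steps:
$o{\left(L \right)} = 2 L$ ($o{\left(L \right)} = L + L 1 = L + L = 2 L$)
$y = - \frac{16471}{37613}$ ($y = \frac{16471}{-37613} = 16471 \left(- \frac{1}{37613}\right) = - \frac{16471}{37613} \approx -0.43791$)
$o{\left(672 \right)} - \frac{y + 105478}{72988 - 206075} = 2 \cdot 672 - \frac{- \frac{16471}{37613} + 105478}{72988 - 206075} = 1344 - \frac{3967327543}{37613 \left(-133087\right)} = 1344 - \frac{3967327543}{37613} \left(- \frac{1}{133087}\right) = 1344 - - \frac{3967327543}{5005801331} = 1344 + \frac{3967327543}{5005801331} = \frac{6731764316407}{5005801331}$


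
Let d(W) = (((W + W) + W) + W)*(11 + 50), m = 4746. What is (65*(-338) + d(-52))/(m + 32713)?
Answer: -34658/37459 ≈ -0.92523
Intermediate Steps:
d(W) = 244*W (d(W) = ((2*W + W) + W)*61 = (3*W + W)*61 = (4*W)*61 = 244*W)
(65*(-338) + d(-52))/(m + 32713) = (65*(-338) + 244*(-52))/(4746 + 32713) = (-21970 - 12688)/37459 = -34658*1/37459 = -34658/37459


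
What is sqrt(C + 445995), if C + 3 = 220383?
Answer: 5*sqrt(26655) ≈ 816.32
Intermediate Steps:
C = 220380 (C = -3 + 220383 = 220380)
sqrt(C + 445995) = sqrt(220380 + 445995) = sqrt(666375) = 5*sqrt(26655)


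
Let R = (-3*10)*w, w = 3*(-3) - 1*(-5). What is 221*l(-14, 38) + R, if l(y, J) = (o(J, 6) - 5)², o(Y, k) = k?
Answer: 341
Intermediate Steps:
w = -4 (w = -9 + 5 = -4)
l(y, J) = 1 (l(y, J) = (6 - 5)² = 1² = 1)
R = 120 (R = -3*10*(-4) = -30*(-4) = 120)
221*l(-14, 38) + R = 221*1 + 120 = 221 + 120 = 341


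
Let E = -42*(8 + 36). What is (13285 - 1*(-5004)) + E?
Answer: 16441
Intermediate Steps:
E = -1848 (E = -42*44 = -1848)
(13285 - 1*(-5004)) + E = (13285 - 1*(-5004)) - 1848 = (13285 + 5004) - 1848 = 18289 - 1848 = 16441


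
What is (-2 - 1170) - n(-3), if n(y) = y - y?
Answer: -1172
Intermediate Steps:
n(y) = 0
(-2 - 1170) - n(-3) = (-2 - 1170) - 1*0 = -1172 + 0 = -1172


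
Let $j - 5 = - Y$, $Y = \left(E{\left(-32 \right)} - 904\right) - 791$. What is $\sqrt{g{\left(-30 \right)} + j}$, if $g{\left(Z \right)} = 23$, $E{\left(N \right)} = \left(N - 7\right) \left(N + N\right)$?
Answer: $i \sqrt{773} \approx 27.803 i$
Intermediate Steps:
$E{\left(N \right)} = 2 N \left(-7 + N\right)$ ($E{\left(N \right)} = \left(-7 + N\right) 2 N = 2 N \left(-7 + N\right)$)
$Y = 801$ ($Y = \left(2 \left(-32\right) \left(-7 - 32\right) - 904\right) - 791 = \left(2 \left(-32\right) \left(-39\right) - 904\right) - 791 = \left(2496 - 904\right) - 791 = 1592 - 791 = 801$)
$j = -796$ ($j = 5 - 801 = -796$)
$\sqrt{g{\left(-30 \right)} + j} = \sqrt{23 - 796} = \sqrt{-773} = i \sqrt{773}$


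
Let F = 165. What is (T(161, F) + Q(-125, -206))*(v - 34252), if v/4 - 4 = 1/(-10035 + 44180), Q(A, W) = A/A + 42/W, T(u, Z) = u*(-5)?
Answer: 96830800895928/3516935 ≈ 2.7533e+7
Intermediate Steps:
T(u, Z) = -5*u
Q(A, W) = 1 + 42/W
v = 546324/34145 (v = 16 + 4/(-10035 + 44180) = 16 + 4/34145 = 546324/34145 ≈ 16.000)
(T(161, F) + Q(-125, -206))*(v - 34252) = (-5*161 + (42 - 206)/(-206))*(546324/34145 - 34252) = (-805 - 1/206*(-164))*(-1168988216/34145) = (-805 + 82/103)*(-1168988216/34145) = -82833/103*(-1168988216/34145) = 96830800895928/3516935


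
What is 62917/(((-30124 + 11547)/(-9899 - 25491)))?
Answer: 2226632630/18577 ≈ 1.1986e+5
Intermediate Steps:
62917/(((-30124 + 11547)/(-9899 - 25491))) = 62917/((-18577/(-35390))) = 62917/((-18577*(-1/35390))) = 62917/(18577/35390) = 62917*(35390/18577) = 2226632630/18577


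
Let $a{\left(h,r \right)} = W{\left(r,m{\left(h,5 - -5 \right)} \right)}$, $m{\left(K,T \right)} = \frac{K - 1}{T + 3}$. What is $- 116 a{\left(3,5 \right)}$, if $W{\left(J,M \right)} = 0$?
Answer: $0$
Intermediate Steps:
$m{\left(K,T \right)} = \frac{-1 + K}{3 + T}$
$a{\left(h,r \right)} = 0$
$- 116 a{\left(3,5 \right)} = \left(-116\right) 0 = 0$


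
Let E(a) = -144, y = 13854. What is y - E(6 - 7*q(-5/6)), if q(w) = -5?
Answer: 13998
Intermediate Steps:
y - E(6 - 7*q(-5/6)) = 13854 - 1*(-144) = 13854 + 144 = 13998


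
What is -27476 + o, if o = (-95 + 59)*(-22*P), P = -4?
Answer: -30644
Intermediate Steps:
o = -3168 (o = (-95 + 59)*(-22*(-4)) = -36*88 = -3168)
-27476 + o = -27476 - 3168 = -30644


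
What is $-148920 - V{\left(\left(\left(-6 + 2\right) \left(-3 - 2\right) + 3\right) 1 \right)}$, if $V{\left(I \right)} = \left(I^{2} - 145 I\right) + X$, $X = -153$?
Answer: $-145961$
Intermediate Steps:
$V{\left(I \right)} = -153 + I^{2} - 145 I$ ($V{\left(I \right)} = \left(I^{2} - 145 I\right) - 153 = -153 + I^{2} - 145 I$)
$-148920 - V{\left(\left(\left(-6 + 2\right) \left(-3 - 2\right) + 3\right) 1 \right)} = -148920 - \left(-153 + \left(\left(\left(-6 + 2\right) \left(-3 - 2\right) + 3\right) 1\right)^{2} - 145 \left(\left(-6 + 2\right) \left(-3 - 2\right) + 3\right) 1\right) = -148920 - \left(-153 + \left(\left(\left(-4\right) \left(-5\right) + 3\right) 1\right)^{2} - 145 \left(\left(-4\right) \left(-5\right) + 3\right) 1\right) = -148920 - \left(-153 + \left(\left(20 + 3\right) 1\right)^{2} - 145 \left(20 + 3\right) 1\right) = -148920 - \left(-153 + \left(23 \cdot 1\right)^{2} - 145 \cdot 23 \cdot 1\right) = -148920 - \left(-153 + 23^{2} - 3335\right) = -148920 - \left(-153 + 529 - 3335\right) = -148920 - -2959 = -148920 + 2959 = -145961$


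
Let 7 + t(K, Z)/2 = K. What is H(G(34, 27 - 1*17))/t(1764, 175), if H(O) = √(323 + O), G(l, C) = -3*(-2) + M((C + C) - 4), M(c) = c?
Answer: √345/3514 ≈ 0.0052858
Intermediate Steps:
t(K, Z) = -14 + 2*K
G(l, C) = 2 + 2*C (G(l, C) = -3*(-2) + ((C + C) - 4) = 6 + (2*C - 4) = 6 + (-4 + 2*C) = 2 + 2*C)
H(G(34, 27 - 1*17))/t(1764, 175) = √(323 + (2 + 2*(27 - 1*17)))/(-14 + 2*1764) = √(323 + (2 + 2*(27 - 17)))/(-14 + 3528) = √(323 + (2 + 2*10))/3514 = √(323 + (2 + 20))*(1/3514) = √(323 + 22)*(1/3514) = √345*(1/3514) = √345/3514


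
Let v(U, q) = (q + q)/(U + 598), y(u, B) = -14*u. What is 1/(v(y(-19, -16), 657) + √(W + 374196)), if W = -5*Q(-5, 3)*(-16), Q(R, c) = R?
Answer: -3504/861220655 + 4608*√93449/861220655 ≈ 0.0016316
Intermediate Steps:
v(U, q) = 2*q/(598 + U) (v(U, q) = (2*q)/(598 + U) = 2*q/(598 + U))
W = -400 (W = -5*(-5)*(-16) = 25*(-16) = -400)
1/(v(y(-19, -16), 657) + √(W + 374196)) = 1/(2*657/(598 - 14*(-19)) + √(-400 + 374196)) = 1/(2*657/(598 + 266) + √373796) = 1/(2*657/864 + 2*√93449) = 1/(2*657*(1/864) + 2*√93449) = 1/(73/48 + 2*√93449)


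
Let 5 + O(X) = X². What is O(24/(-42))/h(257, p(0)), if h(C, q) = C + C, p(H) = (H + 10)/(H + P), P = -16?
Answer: -229/25186 ≈ -0.0090923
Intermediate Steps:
p(H) = (10 + H)/(-16 + H) (p(H) = (H + 10)/(H - 16) = (10 + H)/(-16 + H))
h(C, q) = 2*C
O(X) = -5 + X²
O(24/(-42))/h(257, p(0)) = (-5 + (24/(-42))²)/((2*257)) = (-5 + (24*(-1/42))²)/514 = (-5 + (-4/7)²)*(1/514) = (-5 + 16/49)*(1/514) = -229/49*1/514 = -229/25186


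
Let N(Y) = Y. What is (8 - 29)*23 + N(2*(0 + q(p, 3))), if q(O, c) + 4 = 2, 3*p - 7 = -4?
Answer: -487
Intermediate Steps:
p = 1 (p = 7/3 + (1/3)*(-4) = 7/3 - 4/3 = 1)
q(O, c) = -2 (q(O, c) = -4 + 2 = -2)
(8 - 29)*23 + N(2*(0 + q(p, 3))) = (8 - 29)*23 + 2*(0 - 2) = -21*23 + 2*(-2) = -483 - 4 = -487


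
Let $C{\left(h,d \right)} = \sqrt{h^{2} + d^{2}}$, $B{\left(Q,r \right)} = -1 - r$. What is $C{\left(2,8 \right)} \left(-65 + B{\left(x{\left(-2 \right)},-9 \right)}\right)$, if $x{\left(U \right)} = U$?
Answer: $- 114 \sqrt{17} \approx -470.03$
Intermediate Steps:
$C{\left(h,d \right)} = \sqrt{d^{2} + h^{2}}$
$C{\left(2,8 \right)} \left(-65 + B{\left(x{\left(-2 \right)},-9 \right)}\right) = \sqrt{8^{2} + 2^{2}} \left(-65 - -8\right) = \sqrt{64 + 4} \left(-65 + \left(-1 + 9\right)\right) = \sqrt{68} \left(-65 + 8\right) = 2 \sqrt{17} \left(-57\right) = - 114 \sqrt{17}$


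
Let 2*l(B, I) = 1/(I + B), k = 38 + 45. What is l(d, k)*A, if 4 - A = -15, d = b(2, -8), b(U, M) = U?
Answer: 19/170 ≈ 0.11176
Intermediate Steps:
k = 83
d = 2
A = 19 (A = 4 - 1*(-15) = 4 + 15 = 19)
l(B, I) = 1/(2*(B + I)) (l(B, I) = 1/(2*(I + B)) = 1/(2*(B + I)))
l(d, k)*A = (1/(2*(2 + 83)))*19 = ((½)/85)*19 = ((½)*(1/85))*19 = (1/170)*19 = 19/170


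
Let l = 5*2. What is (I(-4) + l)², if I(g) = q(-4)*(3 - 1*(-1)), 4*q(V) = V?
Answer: 36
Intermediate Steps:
q(V) = V/4
l = 10
I(g) = -4 (I(g) = ((¼)*(-4))*(3 - 1*(-1)) = -(3 + 1) = -1*4 = -4)
(I(-4) + l)² = (-4 + 10)² = 6² = 36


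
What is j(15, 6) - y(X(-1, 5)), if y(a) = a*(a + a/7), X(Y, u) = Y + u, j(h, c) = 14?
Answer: -30/7 ≈ -4.2857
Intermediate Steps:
y(a) = 8*a²/7 (y(a) = a*(a + a*(⅐)) = a*(a + a/7) = a*(8*a/7) = 8*a²/7)
j(15, 6) - y(X(-1, 5)) = 14 - 8*(-1 + 5)²/7 = 14 - 8*4²/7 = 14 - 8*16/7 = 14 - 1*128/7 = 14 - 128/7 = -30/7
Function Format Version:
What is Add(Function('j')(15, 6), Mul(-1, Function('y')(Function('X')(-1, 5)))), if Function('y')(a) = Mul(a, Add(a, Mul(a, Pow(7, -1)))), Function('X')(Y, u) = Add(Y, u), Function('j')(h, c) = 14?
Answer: Rational(-30, 7) ≈ -4.2857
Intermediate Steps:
Function('y')(a) = Mul(Rational(8, 7), Pow(a, 2)) (Function('y')(a) = Mul(a, Add(a, Mul(a, Rational(1, 7)))) = Mul(a, Add(a, Mul(Rational(1, 7), a))) = Mul(a, Mul(Rational(8, 7), a)) = Mul(Rational(8, 7), Pow(a, 2)))
Add(Function('j')(15, 6), Mul(-1, Function('y')(Function('X')(-1, 5)))) = Add(14, Mul(-1, Mul(Rational(8, 7), Pow(Add(-1, 5), 2)))) = Add(14, Mul(-1, Mul(Rational(8, 7), Pow(4, 2)))) = Add(14, Mul(-1, Mul(Rational(8, 7), 16))) = Add(14, Mul(-1, Rational(128, 7))) = Add(14, Rational(-128, 7)) = Rational(-30, 7)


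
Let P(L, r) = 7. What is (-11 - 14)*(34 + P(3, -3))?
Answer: -1025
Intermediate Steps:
(-11 - 14)*(34 + P(3, -3)) = (-11 - 14)*(34 + 7) = -25*41 = -1025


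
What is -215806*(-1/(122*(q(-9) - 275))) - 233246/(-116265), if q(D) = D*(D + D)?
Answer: -10937577617/801414645 ≈ -13.648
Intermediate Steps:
q(D) = 2*D² (q(D) = D*(2*D) = 2*D²)
-215806*(-1/(122*(q(-9) - 275))) - 233246/(-116265) = -215806*(-1/(122*(2*(-9)² - 275))) - 233246/(-116265) = -215806*(-1/(122*(2*81 - 275))) - 233246*(-1/116265) = -215806*(-1/(122*(162 - 275))) + 233246/116265 = -215806/((-122*(-113))) + 233246/116265 = -215806/13786 + 233246/116265 = -215806*1/13786 + 233246/116265 = -107903/6893 + 233246/116265 = -10937577617/801414645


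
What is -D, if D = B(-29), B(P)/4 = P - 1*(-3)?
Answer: 104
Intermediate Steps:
B(P) = 12 + 4*P (B(P) = 4*(P - 1*(-3)) = 4*(P + 3) = 4*(3 + P) = 12 + 4*P)
D = -104 (D = 12 + 4*(-29) = 12 - 116 = -104)
-D = -1*(-104) = 104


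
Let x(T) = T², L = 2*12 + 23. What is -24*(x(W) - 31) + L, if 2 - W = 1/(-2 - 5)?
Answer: 33359/49 ≈ 680.80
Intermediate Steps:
W = 15/7 (W = 2 - 1/(-2 - 5) = 2 - 1/(-7) = 2 - 1*(-⅐) = 2 + ⅐ = 15/7 ≈ 2.1429)
L = 47 (L = 24 + 23 = 47)
-24*(x(W) - 31) + L = -24*((15/7)² - 31) + 47 = -24*(225/49 - 31) + 47 = -24*(-1294/49) + 47 = 31056/49 + 47 = 33359/49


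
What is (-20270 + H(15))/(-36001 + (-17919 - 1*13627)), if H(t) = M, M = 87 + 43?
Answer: 20140/67547 ≈ 0.29816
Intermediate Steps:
M = 130
H(t) = 130
(-20270 + H(15))/(-36001 + (-17919 - 1*13627)) = (-20270 + 130)/(-36001 + (-17919 - 1*13627)) = -20140/(-36001 + (-17919 - 13627)) = -20140/(-36001 - 31546) = -20140/(-67547) = -20140*(-1/67547) = 20140/67547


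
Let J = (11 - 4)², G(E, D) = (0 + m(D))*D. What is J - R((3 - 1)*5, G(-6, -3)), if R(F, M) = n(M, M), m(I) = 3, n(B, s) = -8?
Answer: 57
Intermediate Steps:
G(E, D) = 3*D (G(E, D) = (0 + 3)*D = 3*D)
R(F, M) = -8
J = 49 (J = 7² = 49)
J - R((3 - 1)*5, G(-6, -3)) = 49 - 1*(-8) = 49 + 8 = 57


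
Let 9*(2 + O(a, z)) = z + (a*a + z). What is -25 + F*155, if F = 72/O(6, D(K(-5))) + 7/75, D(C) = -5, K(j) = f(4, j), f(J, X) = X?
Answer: 188167/15 ≈ 12544.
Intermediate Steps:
K(j) = j
O(a, z) = -2 + a**2/9 + 2*z/9 (O(a, z) = -2 + (z + (a*a + z))/9 = -2 + (z + (a**2 + z))/9 = -2 + (z + (z + a**2))/9 = -2 + (a**2 + 2*z)/9 = -2 + (a**2/9 + 2*z/9) = -2 + a**2/9 + 2*z/9)
F = 6082/75 (F = 72/(-2 + (1/9)*6**2 + (2/9)*(-5)) + 7/75 = 72/(-2 + (1/9)*36 - 10/9) + 7*(1/75) = 72/(-2 + 4 - 10/9) + 7/75 = 72/(8/9) + 7/75 = 72*(9/8) + 7/75 = 81 + 7/75 = 6082/75 ≈ 81.093)
-25 + F*155 = -25 + (6082/75)*155 = -25 + 188542/15 = 188167/15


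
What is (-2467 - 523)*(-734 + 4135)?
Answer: -10168990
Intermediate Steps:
(-2467 - 523)*(-734 + 4135) = -2990*3401 = -10168990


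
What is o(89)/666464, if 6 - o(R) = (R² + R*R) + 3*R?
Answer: -16103/666464 ≈ -0.024162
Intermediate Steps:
o(R) = 6 - 3*R - 2*R² (o(R) = 6 - ((R² + R*R) + 3*R) = 6 - ((R² + R²) + 3*R) = 6 - (2*R² + 3*R) = 6 + (-3*R - 2*R²) = 6 - 3*R - 2*R²)
o(89)/666464 = (6 - 3*89 - 2*89²)/666464 = (6 - 267 - 2*7921)*(1/666464) = (6 - 267 - 15842)*(1/666464) = -16103*1/666464 = -16103/666464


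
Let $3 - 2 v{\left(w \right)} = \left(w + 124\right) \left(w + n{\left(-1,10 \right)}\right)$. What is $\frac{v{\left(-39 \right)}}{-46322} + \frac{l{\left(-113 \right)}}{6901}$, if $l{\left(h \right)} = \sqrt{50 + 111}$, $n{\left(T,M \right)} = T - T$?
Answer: $- \frac{1659}{46322} + \frac{\sqrt{161}}{6901} \approx -0.033976$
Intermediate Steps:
$n{\left(T,M \right)} = 0$
$v{\left(w \right)} = \frac{3}{2} - \frac{w \left(124 + w\right)}{2}$ ($v{\left(w \right)} = \frac{3}{2} - \frac{\left(w + 124\right) \left(w + 0\right)}{2} = \frac{3}{2} - \frac{\left(124 + w\right) w}{2} = \frac{3}{2} - \frac{w \left(124 + w\right)}{2}$)
$l{\left(h \right)} = \sqrt{161}$
$\frac{v{\left(-39 \right)}}{-46322} + \frac{l{\left(-113 \right)}}{6901} = \frac{\frac{3}{2} - -2418 - \frac{\left(-39\right)^{2}}{2}}{-46322} + \frac{\sqrt{161}}{6901} = \left(\frac{3}{2} + 2418 - \frac{1521}{2}\right) \left(- \frac{1}{46322}\right) + \sqrt{161} \cdot \frac{1}{6901} = \left(\frac{3}{2} + 2418 - \frac{1521}{2}\right) \left(- \frac{1}{46322}\right) + \frac{\sqrt{161}}{6901} = 1659 \left(- \frac{1}{46322}\right) + \frac{\sqrt{161}}{6901} = - \frac{1659}{46322} + \frac{\sqrt{161}}{6901}$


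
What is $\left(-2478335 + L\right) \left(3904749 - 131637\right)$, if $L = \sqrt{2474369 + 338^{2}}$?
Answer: $-9351035528520 + 3773112 \sqrt{2588613} \approx -9.345 \cdot 10^{12}$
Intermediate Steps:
$L = \sqrt{2588613}$ ($L = \sqrt{2474369 + 114244} = \sqrt{2588613} \approx 1608.9$)
$\left(-2478335 + L\right) \left(3904749 - 131637\right) = \left(-2478335 + \sqrt{2588613}\right) \left(3904749 - 131637\right) = \left(-2478335 + \sqrt{2588613}\right) 3773112 = -9351035528520 + 3773112 \sqrt{2588613}$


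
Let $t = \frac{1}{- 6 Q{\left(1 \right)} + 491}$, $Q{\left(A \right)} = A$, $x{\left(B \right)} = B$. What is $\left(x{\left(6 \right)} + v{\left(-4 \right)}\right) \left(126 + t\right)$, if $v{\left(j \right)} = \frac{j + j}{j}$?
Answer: $\frac{488888}{485} \approx 1008.0$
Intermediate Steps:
$v{\left(j \right)} = 2$ ($v{\left(j \right)} = \frac{2 j}{j} = 2$)
$t = \frac{1}{485}$ ($t = \frac{1}{\left(-6\right) 1 + 491} = \frac{1}{-6 + 491} = \frac{1}{485} \approx 0.0020619$)
$\left(x{\left(6 \right)} + v{\left(-4 \right)}\right) \left(126 + t\right) = \left(6 + 2\right) \left(126 + \frac{1}{485}\right) = 8 \cdot \frac{61111}{485} = \frac{488888}{485}$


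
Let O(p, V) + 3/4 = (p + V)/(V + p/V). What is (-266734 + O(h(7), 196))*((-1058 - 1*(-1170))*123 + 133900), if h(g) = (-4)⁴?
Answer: -95205588032385/2417 ≈ -3.9390e+10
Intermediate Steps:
h(g) = 256
O(p, V) = -¾ + (V + p)/(V + p/V) (O(p, V) = -¾ + (p + V)/(V + p/V) = -¾ + (V + p)/(V + p/V))
(-266734 + O(h(7), 196))*((-1058 - 1*(-1170))*123 + 133900) = (-266734 + (-¾*256 + (¼)*196² + 196*256)/(256 + 196²))*((-1058 - 1*(-1170))*123 + 133900) = (-266734 + (-192 + (¼)*38416 + 50176)/(256 + 38416))*((-1058 + 1170)*123 + 133900) = (-266734 + (-192 + 9604 + 50176)/38672)*(112*123 + 133900) = (-266734 + (1/38672)*59588)*(13776 + 133900) = (-266734 + 14897/9668)*147676 = -2578769415/9668*147676 = -95205588032385/2417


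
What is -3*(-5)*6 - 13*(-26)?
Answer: 428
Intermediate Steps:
-3*(-5)*6 - 13*(-26) = 15*6 + 338 = 90 + 338 = 428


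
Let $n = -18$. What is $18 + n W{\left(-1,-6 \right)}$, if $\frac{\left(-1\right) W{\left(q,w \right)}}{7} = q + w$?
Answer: $-864$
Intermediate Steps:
$W{\left(q,w \right)} = - 7 q - 7 w$ ($W{\left(q,w \right)} = - 7 \left(q + w\right) = - 7 q - 7 w$)
$18 + n W{\left(-1,-6 \right)} = 18 - 18 \left(\left(-7\right) \left(-1\right) - -42\right) = 18 - 18 \left(7 + 42\right) = 18 - 882 = -864$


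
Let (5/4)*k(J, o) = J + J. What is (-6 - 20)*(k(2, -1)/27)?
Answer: -416/135 ≈ -3.0815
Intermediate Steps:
k(J, o) = 8*J/5 (k(J, o) = 4*(J + J)/5 = 4*(2*J)/5 = 8*J/5)
(-6 - 20)*(k(2, -1)/27) = (-6 - 20)*(((8/5)*2)/27) = -416/(5*27) = -26*16/135 = -416/135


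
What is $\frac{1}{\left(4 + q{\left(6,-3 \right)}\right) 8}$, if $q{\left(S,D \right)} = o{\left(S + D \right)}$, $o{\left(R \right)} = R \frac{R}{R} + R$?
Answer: $\frac{1}{80} \approx 0.0125$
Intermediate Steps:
$o{\left(R \right)} = 2 R$ ($o{\left(R \right)} = R 1 + R = R + R = 2 R$)
$q{\left(S,D \right)} = 2 D + 2 S$ ($q{\left(S,D \right)} = 2 \left(S + D\right) = 2 \left(D + S\right) = 2 D + 2 S$)
$\frac{1}{\left(4 + q{\left(6,-3 \right)}\right) 8} = \frac{1}{\left(4 + \left(2 \left(-3\right) + 2 \cdot 6\right)\right) 8} = \frac{1}{\left(4 + \left(-6 + 12\right)\right) 8} = \frac{1}{\left(4 + 6\right) 8} = \frac{1}{10 \cdot 8} = \frac{1}{80}$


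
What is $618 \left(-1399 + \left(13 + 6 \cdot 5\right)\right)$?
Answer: $-838008$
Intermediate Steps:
$618 \left(-1399 + \left(13 + 6 \cdot 5\right)\right) = 618 \left(-1399 + \left(13 + 30\right)\right) = 618 \left(-1399 + 43\right) = 618 \left(-1356\right) = -838008$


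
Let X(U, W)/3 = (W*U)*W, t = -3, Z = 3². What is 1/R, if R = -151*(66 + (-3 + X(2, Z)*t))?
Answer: 1/210645 ≈ 4.7473e-6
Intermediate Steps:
Z = 9
X(U, W) = 3*U*W² (X(U, W) = 3*((W*U)*W) = 3*((U*W)*W) = 3*(U*W²) = 3*U*W²)
R = 210645 (R = -151*(66 + (-3 + (3*2*9²)*(-3))) = -151*(66 + (-3 + (3*2*81)*(-3))) = -151*(66 + (-3 + 486*(-3))) = -151*(66 + (-3 - 1458)) = -151*(66 - 1461) = -151*(-1395) = 210645)
1/R = 1/210645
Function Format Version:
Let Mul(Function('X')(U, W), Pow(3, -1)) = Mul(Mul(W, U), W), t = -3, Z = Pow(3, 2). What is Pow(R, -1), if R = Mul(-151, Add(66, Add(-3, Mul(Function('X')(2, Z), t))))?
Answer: Rational(1, 210645) ≈ 4.7473e-6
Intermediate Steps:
Z = 9
Function('X')(U, W) = Mul(3, U, Pow(W, 2)) (Function('X')(U, W) = Mul(3, Mul(Mul(W, U), W)) = Mul(3, Mul(Mul(U, W), W)) = Mul(3, Mul(U, Pow(W, 2))) = Mul(3, U, Pow(W, 2)))
R = 210645 (R = Mul(-151, Add(66, Add(-3, Mul(Mul(3, 2, Pow(9, 2)), -3)))) = Mul(-151, Add(66, Add(-3, Mul(Mul(3, 2, 81), -3)))) = Mul(-151, Add(66, Add(-3, Mul(486, -3)))) = Mul(-151, Add(66, Add(-3, -1458))) = Mul(-151, Add(66, -1461)) = Mul(-151, -1395) = 210645)
Pow(R, -1) = Pow(210645, -1) = Rational(1, 210645)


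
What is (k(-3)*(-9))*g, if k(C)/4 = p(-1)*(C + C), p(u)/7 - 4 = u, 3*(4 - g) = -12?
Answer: 36288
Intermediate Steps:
g = 8 (g = 4 - ⅓*(-12) = 4 + 4 = 8)
p(u) = 28 + 7*u
k(C) = 168*C (k(C) = 4*((28 + 7*(-1))*(C + C)) = 4*((28 - 7)*(2*C)) = 4*(21*(2*C)) = 4*(42*C) = 168*C)
(k(-3)*(-9))*g = ((168*(-3))*(-9))*8 = -504*(-9)*8 = 4536*8 = 36288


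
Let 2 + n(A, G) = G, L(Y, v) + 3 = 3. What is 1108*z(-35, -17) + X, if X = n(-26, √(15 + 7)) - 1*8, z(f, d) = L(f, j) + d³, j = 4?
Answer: -5443614 + √22 ≈ -5.4436e+6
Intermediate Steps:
L(Y, v) = 0 (L(Y, v) = -3 + 3 = 0)
z(f, d) = d³ (z(f, d) = 0 + d³ = d³)
n(A, G) = -2 + G
X = -10 + √22 (X = (-2 + √(15 + 7)) - 1*8 = (-2 + √22) - 8 = -10 + √22 ≈ -5.3096)
1108*z(-35, -17) + X = 1108*(-17)³ + (-10 + √22) = 1108*(-4913) + (-10 + √22) = -5443604 + (-10 + √22) = -5443614 + √22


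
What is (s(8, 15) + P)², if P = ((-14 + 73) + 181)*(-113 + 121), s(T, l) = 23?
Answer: 3775249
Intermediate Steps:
P = 1920 (P = (59 + 181)*8 = 240*8 = 1920)
(s(8, 15) + P)² = (23 + 1920)² = 1943² = 3775249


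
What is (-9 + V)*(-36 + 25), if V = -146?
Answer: 1705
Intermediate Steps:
(-9 + V)*(-36 + 25) = (-9 - 146)*(-36 + 25) = -155*(-11) = 1705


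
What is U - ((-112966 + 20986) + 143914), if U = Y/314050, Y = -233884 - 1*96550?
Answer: -8155101567/157025 ≈ -51935.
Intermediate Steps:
Y = -330434 (Y = -233884 - 96550 = -330434)
U = -165217/157025 (U = -330434/314050 = -330434*1/314050 = -165217/157025 ≈ -1.0522)
U - ((-112966 + 20986) + 143914) = -165217/157025 - ((-112966 + 20986) + 143914) = -165217/157025 - (-91980 + 143914) = -165217/157025 - 1*51934 = -165217/157025 - 51934 = -8155101567/157025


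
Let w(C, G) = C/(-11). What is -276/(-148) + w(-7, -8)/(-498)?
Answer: 377723/202686 ≈ 1.8636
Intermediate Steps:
w(C, G) = -C/11 (w(C, G) = C*(-1/11) = -C/11)
-276/(-148) + w(-7, -8)/(-498) = -276/(-148) - 1/11*(-7)/(-498) = -276*(-1/148) + (7/11)*(-1/498) = 69/37 - 7/5478 = 377723/202686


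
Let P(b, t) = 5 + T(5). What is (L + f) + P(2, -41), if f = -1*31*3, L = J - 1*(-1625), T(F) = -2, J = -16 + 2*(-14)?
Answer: 1491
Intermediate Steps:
J = -44 (J = -16 - 28 = -44)
L = 1581 (L = -44 - 1*(-1625) = -44 + 1625 = 1581)
P(b, t) = 3 (P(b, t) = 5 - 2 = 3)
f = -93 (f = -31*3 = -93)
(L + f) + P(2, -41) = (1581 - 93) + 3 = 1488 + 3 = 1491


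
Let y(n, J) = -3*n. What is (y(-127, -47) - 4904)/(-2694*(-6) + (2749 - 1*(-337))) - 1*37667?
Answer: -725094273/19250 ≈ -37667.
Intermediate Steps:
(y(-127, -47) - 4904)/(-2694*(-6) + (2749 - 1*(-337))) - 1*37667 = (-3*(-127) - 4904)/(-2694*(-6) + (2749 - 1*(-337))) - 1*37667 = (381 - 4904)/(16164 + (2749 + 337)) - 37667 = -4523/(16164 + 3086) - 37667 = -4523/19250 - 37667 = -725094273/19250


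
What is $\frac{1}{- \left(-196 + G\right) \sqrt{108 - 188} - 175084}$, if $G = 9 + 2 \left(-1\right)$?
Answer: $- \frac{6253}{1094902312} - \frac{27 i \sqrt{5}}{1094902312} \approx -5.711 \cdot 10^{-6} - 5.5141 \cdot 10^{-8} i$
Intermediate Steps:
$G = 7$ ($G = 9 - 2 = 7$)
$\frac{1}{- \left(-196 + G\right) \sqrt{108 - 188} - 175084} = \frac{1}{- \left(-196 + 7\right) \sqrt{108 - 188} - 175084} = \frac{1}{- \left(-189\right) \sqrt{-80} - 175084} = \frac{1}{- \left(-189\right) 4 i \sqrt{5} - 175084} = \frac{1}{- \left(-756\right) i \sqrt{5} - 175084} = \frac{1}{756 i \sqrt{5} - 175084} = \frac{1}{-175084 + 756 i \sqrt{5}}$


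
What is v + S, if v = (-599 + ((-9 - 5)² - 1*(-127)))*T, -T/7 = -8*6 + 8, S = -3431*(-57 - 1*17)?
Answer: 176614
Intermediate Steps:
S = 253894 (S = -3431*(-57 - 17) = -3431*(-74) = 253894)
T = 280 (T = -7*(-8*6 + 8) = -7*(-48 + 8) = -7*(-40) = 280)
v = -77280 (v = (-599 + ((-9 - 5)² - 1*(-127)))*280 = (-599 + ((-14)² + 127))*280 = (-599 + (196 + 127))*280 = (-599 + 323)*280 = -276*280 = -77280)
v + S = -77280 + 253894 = 176614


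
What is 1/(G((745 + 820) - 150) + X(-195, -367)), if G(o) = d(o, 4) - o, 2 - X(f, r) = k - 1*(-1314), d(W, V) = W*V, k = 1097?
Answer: 1/1836 ≈ 0.00054466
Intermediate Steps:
d(W, V) = V*W
X(f, r) = -2409 (X(f, r) = 2 - (1097 - 1*(-1314)) = 2 - (1097 + 1314) = 2 - 1*2411 = 2 - 2411 = -2409)
G(o) = 3*o (G(o) = 4*o - o = 3*o)
1/(G((745 + 820) - 150) + X(-195, -367)) = 1/(3*((745 + 820) - 150) - 2409) = 1/(3*(1565 - 150) - 2409) = 1/(3*1415 - 2409) = 1/(4245 - 2409) = 1/1836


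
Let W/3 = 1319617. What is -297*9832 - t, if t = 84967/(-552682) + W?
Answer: -3801874522343/552682 ≈ -6.8790e+6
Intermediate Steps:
W = 3958851 (W = 3*1319617 = 3958851)
t = 2187985603415/552682 (t = 84967/(-552682) + 3958851 = 84967*(-1/552682) + 3958851 = -84967/552682 + 3958851 = 2187985603415/552682 ≈ 3.9589e+6)
-297*9832 - t = -297*9832 - 1*2187985603415/552682 = -2920104 - 2187985603415/552682 = -3801874522343/552682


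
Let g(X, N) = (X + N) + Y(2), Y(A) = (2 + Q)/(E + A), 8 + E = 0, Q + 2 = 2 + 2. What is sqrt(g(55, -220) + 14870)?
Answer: sqrt(132339)/3 ≈ 121.26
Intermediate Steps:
Q = 2 (Q = -2 + (2 + 2) = -2 + 4 = 2)
E = -8 (E = -8 + 0 = -8)
Y(A) = 4/(-8 + A) (Y(A) = (2 + 2)/(-8 + A) = 4/(-8 + A))
g(X, N) = -2/3 + N + X (g(X, N) = (X + N) + 4/(-8 + 2) = (N + X) + 4/(-6) = (N + X) + 4*(-1/6) = (N + X) - 2/3 = -2/3 + N + X)
sqrt(g(55, -220) + 14870) = sqrt((-2/3 - 220 + 55) + 14870) = sqrt(-497/3 + 14870) = sqrt(44113/3) = sqrt(132339)/3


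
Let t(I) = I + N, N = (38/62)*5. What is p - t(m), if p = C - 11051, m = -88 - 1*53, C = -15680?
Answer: -824385/31 ≈ -26593.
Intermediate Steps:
N = 95/31 (N = (38*(1/62))*5 = (19/31)*5 = 95/31 ≈ 3.0645)
m = -141 (m = -88 - 53 = -141)
t(I) = 95/31 + I (t(I) = I + 95/31 = 95/31 + I)
p = -26731 (p = -15680 - 11051 = -26731)
p - t(m) = -26731 - (95/31 - 141) = -26731 - 1*(-4276/31) = -26731 + 4276/31 = -824385/31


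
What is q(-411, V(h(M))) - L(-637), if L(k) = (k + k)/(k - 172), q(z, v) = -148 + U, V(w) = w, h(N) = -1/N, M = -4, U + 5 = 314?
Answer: 128975/809 ≈ 159.43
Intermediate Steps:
U = 309 (U = -5 + 314 = 309)
q(z, v) = 161 (q(z, v) = -148 + 309 = 161)
L(k) = 2*k/(-172 + k) (L(k) = (2*k)/(-172 + k) = 2*k/(-172 + k))
q(-411, V(h(M))) - L(-637) = 161 - 2*(-637)/(-172 - 637) = 161 - 2*(-637)/(-809) = 161 - 2*(-637)*(-1)/809 = 161 - 1*1274/809 = 161 - 1274/809 = 128975/809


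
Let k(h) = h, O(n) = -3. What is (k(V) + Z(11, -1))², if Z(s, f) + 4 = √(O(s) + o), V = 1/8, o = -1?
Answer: 705/64 - 31*I/2 ≈ 11.016 - 15.5*I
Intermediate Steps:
V = ⅛ ≈ 0.12500
Z(s, f) = -4 + 2*I (Z(s, f) = -4 + √(-3 - 1) = -4 + √(-4) = -4 + 2*I)
(k(V) + Z(11, -1))² = (⅛ + (-4 + 2*I))² = (-31/8 + 2*I)²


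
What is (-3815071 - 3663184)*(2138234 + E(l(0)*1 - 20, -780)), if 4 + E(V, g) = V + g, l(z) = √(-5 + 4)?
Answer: -15984246584650 - 7478255*I ≈ -1.5984e+13 - 7.4783e+6*I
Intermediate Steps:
l(z) = I (l(z) = √(-1) = I)
E(V, g) = -4 + V + g (E(V, g) = -4 + (V + g) = -4 + V + g)
(-3815071 - 3663184)*(2138234 + E(l(0)*1 - 20, -780)) = (-3815071 - 3663184)*(2138234 + (-4 + (I*1 - 20) - 780)) = -7478255*(2138234 + (-4 + (I - 20) - 780)) = -7478255*(2138234 + (-4 + (-20 + I) - 780)) = -7478255*(2138234 + (-804 + I)) = -7478255*(2137430 + I) = -15984246584650 - 7478255*I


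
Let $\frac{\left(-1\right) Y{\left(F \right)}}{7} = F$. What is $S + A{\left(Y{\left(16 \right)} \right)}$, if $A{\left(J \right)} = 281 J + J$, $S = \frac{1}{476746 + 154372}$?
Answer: $- \frac{19933230911}{631118} \approx -31584.0$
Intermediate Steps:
$Y{\left(F \right)} = - 7 F$
$S = \frac{1}{631118} \approx 1.5845 \cdot 10^{-6}$
$A{\left(J \right)} = 282 J$
$S + A{\left(Y{\left(16 \right)} \right)} = \frac{1}{631118} + 282 \left(\left(-7\right) 16\right) = \frac{1}{631118} + 282 \left(-112\right) = \frac{1}{631118} - 31584 = - \frac{19933230911}{631118}$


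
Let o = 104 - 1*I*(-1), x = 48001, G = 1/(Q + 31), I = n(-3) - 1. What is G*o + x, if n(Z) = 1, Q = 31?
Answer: 1488083/31 ≈ 48003.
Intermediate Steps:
I = 0 (I = 1 - 1 = 0)
G = 1/62 (G = 1/(31 + 31) = 1/62 ≈ 0.016129)
o = 104 (o = 104 - 1*0*(-1) = 104 - 0*(-1) = 104 - 1*0 = 104 + 0 = 104)
G*o + x = (1/62)*104 + 48001 = 52/31 + 48001 = 1488083/31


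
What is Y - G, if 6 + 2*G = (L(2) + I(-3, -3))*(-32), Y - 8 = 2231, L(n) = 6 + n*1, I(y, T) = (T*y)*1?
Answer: 2514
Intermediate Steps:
I(y, T) = T*y
L(n) = 6 + n
Y = 2239 (Y = 8 + 2231 = 2239)
G = -275 (G = -3 + (((6 + 2) - 3*(-3))*(-32))/2 = -3 + ((8 + 9)*(-32))/2 = -3 + (17*(-32))/2 = -3 + (½)*(-544) = -3 - 272 = -275)
Y - G = 2239 - 1*(-275) = 2239 + 275 = 2514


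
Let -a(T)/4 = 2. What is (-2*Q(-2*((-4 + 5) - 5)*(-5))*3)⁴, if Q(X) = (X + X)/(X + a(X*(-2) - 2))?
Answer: 10000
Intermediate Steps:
a(T) = -8 (a(T) = -4*2 = -8)
Q(X) = 2*X/(-8 + X) (Q(X) = (X + X)/(X - 8) = (2*X)/(-8 + X) = 2*X/(-8 + X))
(-2*Q(-2*((-4 + 5) - 5)*(-5))*3)⁴ = (-4*-2*((-4 + 5) - 5)*(-5)/(-8 - 2*((-4 + 5) - 5)*(-5))*3)⁴ = (-4*-2*(1 - 5)*(-5)/(-8 - 2*(1 - 5)*(-5))*3)⁴ = (-4*-2*(-4)*(-5)/(-8 - 2*(-4)*(-5))*3)⁴ = (-4*8*(-5)/(-8 + 8*(-5))*3)⁴ = (-4*(-40)/(-8 - 40)*3)⁴ = (-4*(-40)/(-48)*3)⁴ = (-4*(-40)*(-1)/48*3)⁴ = (-2*5/3*3)⁴ = (-10/3*3)⁴ = (-10)⁴ = 10000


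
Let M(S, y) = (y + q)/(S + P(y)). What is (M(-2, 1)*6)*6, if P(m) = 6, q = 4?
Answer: 45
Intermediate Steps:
M(S, y) = (4 + y)/(6 + S) (M(S, y) = (y + 4)/(S + 6) = (4 + y)/(6 + S))
(M(-2, 1)*6)*6 = (((4 + 1)/(6 - 2))*6)*6 = ((5/4)*6)*6 = (15/2)*6 = 45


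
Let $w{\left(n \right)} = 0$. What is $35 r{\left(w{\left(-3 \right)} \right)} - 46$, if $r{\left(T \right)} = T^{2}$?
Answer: $-46$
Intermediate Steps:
$35 r{\left(w{\left(-3 \right)} \right)} - 46 = 35 \cdot 0^{2} - 46 = 35 \cdot 0 - 46 = 0 - 46 = -46$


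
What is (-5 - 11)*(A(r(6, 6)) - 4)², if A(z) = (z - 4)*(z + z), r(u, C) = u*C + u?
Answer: -162613504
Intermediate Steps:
r(u, C) = u + C*u (r(u, C) = C*u + u = u + C*u)
A(z) = 2*z*(-4 + z) (A(z) = (-4 + z)*(2*z) = 2*z*(-4 + z))
(-5 - 11)*(A(r(6, 6)) - 4)² = (-5 - 11)*(2*(6*(1 + 6))*(-4 + 6*(1 + 6)) - 4)² = -16*(2*(6*7)*(-4 + 6*7) - 4)² = -16*(2*42*(-4 + 42) - 4)² = -16*(2*42*38 - 4)² = -16*(3192 - 4)² = -16*3188² = -16*10163344 = -162613504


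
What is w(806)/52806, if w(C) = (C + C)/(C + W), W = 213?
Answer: 62/2069589 ≈ 2.9958e-5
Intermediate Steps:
w(C) = 2*C/(213 + C) (w(C) = (C + C)/(C + 213) = (2*C)/(213 + C) = 2*C/(213 + C))
w(806)/52806 = (2*806/(213 + 806))/52806 = (2*806/1019)*(1/52806) = (2*806*(1/1019))*(1/52806) = (1612/1019)*(1/52806) = 62/2069589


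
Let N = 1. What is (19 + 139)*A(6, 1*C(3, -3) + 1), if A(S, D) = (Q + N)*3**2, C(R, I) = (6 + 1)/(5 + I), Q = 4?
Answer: 7110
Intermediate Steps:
C(R, I) = 7/(5 + I)
A(S, D) = 45 (A(S, D) = (4 + 1)*3**2 = 5*9 = 45)
(19 + 139)*A(6, 1*C(3, -3) + 1) = (19 + 139)*45 = 158*45 = 7110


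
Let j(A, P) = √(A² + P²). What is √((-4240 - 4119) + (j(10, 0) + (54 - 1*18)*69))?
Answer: I*√5865 ≈ 76.583*I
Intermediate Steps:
√((-4240 - 4119) + (j(10, 0) + (54 - 1*18)*69)) = √((-4240 - 4119) + (√(10² + 0²) + (54 - 1*18)*69)) = √(-8359 + (√(100 + 0) + (54 - 18)*69)) = √(-8359 + (√100 + 36*69)) = √(-8359 + (10 + 2484)) = √(-8359 + 2494) = √(-5865) = I*√5865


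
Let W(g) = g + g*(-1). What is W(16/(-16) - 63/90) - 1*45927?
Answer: -45927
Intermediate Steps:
W(g) = 0 (W(g) = g - g = 0)
W(16/(-16) - 63/90) - 1*45927 = 0 - 1*45927 = 0 - 45927 = -45927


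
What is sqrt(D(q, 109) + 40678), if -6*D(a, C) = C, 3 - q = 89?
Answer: sqrt(1463754)/6 ≈ 201.64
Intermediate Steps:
q = -86 (q = 3 - 1*89 = 3 - 89 = -86)
D(a, C) = -C/6
sqrt(D(q, 109) + 40678) = sqrt(-1/6*109 + 40678) = sqrt(-109/6 + 40678) = sqrt(243959/6) = sqrt(1463754)/6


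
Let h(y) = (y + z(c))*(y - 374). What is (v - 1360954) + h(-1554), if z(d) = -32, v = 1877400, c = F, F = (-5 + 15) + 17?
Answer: 3574254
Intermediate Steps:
F = 27 (F = 10 + 17 = 27)
c = 27
h(y) = (-374 + y)*(-32 + y) (h(y) = (y - 32)*(y - 374) = (-32 + y)*(-374 + y) = (-374 + y)*(-32 + y))
(v - 1360954) + h(-1554) = (1877400 - 1360954) + (11968 + (-1554)² - 406*(-1554)) = 516446 + (11968 + 2414916 + 630924) = 516446 + 3057808 = 3574254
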